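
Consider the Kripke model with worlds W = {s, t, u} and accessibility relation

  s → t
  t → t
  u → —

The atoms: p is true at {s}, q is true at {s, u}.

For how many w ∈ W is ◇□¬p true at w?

2

s: successors {t}; □¬p there: t:T. ✓
t: successors {t}; □¬p there: t:T. ✓
u: no successors, so ◇□¬p fails. ✗
Satisfying worlds: {s, t}.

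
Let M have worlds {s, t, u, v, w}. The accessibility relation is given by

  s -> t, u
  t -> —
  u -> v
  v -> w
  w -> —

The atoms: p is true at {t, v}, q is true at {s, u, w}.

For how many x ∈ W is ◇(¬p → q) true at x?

3

s: successors {t, u}; ¬p → q there: t:T, u:T. ✓
t: no successors, so ◇(¬p → q) fails. ✗
u: successors {v}; ¬p → q there: v:T. ✓
v: successors {w}; ¬p → q there: w:T. ✓
w: no successors, so ◇(¬p → q) fails. ✗
Satisfying worlds: {s, u, v}.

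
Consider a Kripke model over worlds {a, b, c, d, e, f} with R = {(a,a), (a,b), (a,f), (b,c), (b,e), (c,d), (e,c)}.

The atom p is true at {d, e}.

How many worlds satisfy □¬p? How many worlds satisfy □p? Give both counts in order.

For □¬p:
a: successors {a, b, f}; ¬p there: a:T, b:T, f:T. ✓
b: successors {c, e}; ¬p there: c:T, e:F. ✗
c: successors {d}; ¬p there: d:F. ✗
d: no successors, so □¬p holds vacuously. ✓
e: successors {c}; ¬p there: c:T. ✓
f: no successors, so □¬p holds vacuously. ✓
— 4 worlds.
For □p:
a: successors {a, b, f}; p there: a:F, b:F, f:F. ✗
b: successors {c, e}; p there: c:F, e:T. ✗
c: successors {d}; p there: d:T. ✓
d: no successors, so □p holds vacuously. ✓
e: successors {c}; p there: c:F. ✗
f: no successors, so □p holds vacuously. ✓
— 3 worlds.

4 and 3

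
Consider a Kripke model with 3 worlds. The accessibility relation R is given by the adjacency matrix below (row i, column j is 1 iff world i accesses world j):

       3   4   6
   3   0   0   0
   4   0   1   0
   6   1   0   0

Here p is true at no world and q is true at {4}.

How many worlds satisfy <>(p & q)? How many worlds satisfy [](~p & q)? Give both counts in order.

0 and 2

For <>(p & q):
3: no successors, so <>(p & q) fails. ✗
4: successors {4}; p & q there: 4:F. ✗
6: successors {3}; p & q there: 3:F. ✗
— 0 worlds.
For [](~p & q):
3: no successors, so [](~p & q) holds vacuously. ✓
4: successors {4}; ~p & q there: 4:T. ✓
6: successors {3}; ~p & q there: 3:F. ✗
— 2 worlds.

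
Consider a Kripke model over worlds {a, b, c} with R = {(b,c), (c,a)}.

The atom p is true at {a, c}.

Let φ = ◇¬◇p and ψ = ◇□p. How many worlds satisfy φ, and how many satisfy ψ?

1 and 2

For ◇¬◇p:
a: no successors, so ◇¬◇p fails. ✗
b: successors {c}; ¬◇p there: c:F. ✗
c: successors {a}; ¬◇p there: a:T. ✓
— 1 world.
For ◇□p:
a: no successors, so ◇□p fails. ✗
b: successors {c}; □p there: c:T. ✓
c: successors {a}; □p there: a:T. ✓
— 2 worlds.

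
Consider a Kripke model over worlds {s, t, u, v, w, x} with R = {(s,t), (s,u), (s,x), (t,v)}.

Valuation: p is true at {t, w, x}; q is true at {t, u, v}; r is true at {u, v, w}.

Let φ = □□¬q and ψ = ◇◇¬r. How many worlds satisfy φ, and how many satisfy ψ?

For □□¬q:
s: successors {t, u, x}; □¬q there: t:F, u:T, x:T. ✗
t: successors {v}; □¬q there: v:T. ✓
u: no successors, so □□¬q holds vacuously. ✓
v: no successors, so □□¬q holds vacuously. ✓
w: no successors, so □□¬q holds vacuously. ✓
x: no successors, so □□¬q holds vacuously. ✓
— 5 worlds.
For ◇◇¬r:
s: successors {t, u, x}; ◇¬r there: t:F, u:F, x:F. ✗
t: successors {v}; ◇¬r there: v:F. ✗
u: no successors, so ◇◇¬r fails. ✗
v: no successors, so ◇◇¬r fails. ✗
w: no successors, so ◇◇¬r fails. ✗
x: no successors, so ◇◇¬r fails. ✗
— 0 worlds.

5 and 0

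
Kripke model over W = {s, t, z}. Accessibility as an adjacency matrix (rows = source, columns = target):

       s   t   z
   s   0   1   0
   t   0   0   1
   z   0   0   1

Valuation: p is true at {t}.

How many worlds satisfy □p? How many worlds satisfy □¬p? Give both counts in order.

1 and 2

For □p:
s: successors {t}; p there: t:T. ✓
t: successors {z}; p there: z:F. ✗
z: successors {z}; p there: z:F. ✗
— 1 world.
For □¬p:
s: successors {t}; ¬p there: t:F. ✗
t: successors {z}; ¬p there: z:T. ✓
z: successors {z}; ¬p there: z:T. ✓
— 2 worlds.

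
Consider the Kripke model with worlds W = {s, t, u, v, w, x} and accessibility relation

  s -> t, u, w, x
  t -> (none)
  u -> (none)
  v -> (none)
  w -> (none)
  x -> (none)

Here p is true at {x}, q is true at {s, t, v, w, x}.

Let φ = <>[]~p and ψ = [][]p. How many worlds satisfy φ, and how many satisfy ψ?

1 and 6

For <>[]~p:
s: successors {t, u, w, x}; []~p there: t:T, u:T, w:T, x:T. ✓
t: no successors, so <>[]~p fails. ✗
u: no successors, so <>[]~p fails. ✗
v: no successors, so <>[]~p fails. ✗
w: no successors, so <>[]~p fails. ✗
x: no successors, so <>[]~p fails. ✗
— 1 world.
For [][]p:
s: successors {t, u, w, x}; []p there: t:T, u:T, w:T, x:T. ✓
t: no successors, so [][]p holds vacuously. ✓
u: no successors, so [][]p holds vacuously. ✓
v: no successors, so [][]p holds vacuously. ✓
w: no successors, so [][]p holds vacuously. ✓
x: no successors, so [][]p holds vacuously. ✓
— 6 worlds.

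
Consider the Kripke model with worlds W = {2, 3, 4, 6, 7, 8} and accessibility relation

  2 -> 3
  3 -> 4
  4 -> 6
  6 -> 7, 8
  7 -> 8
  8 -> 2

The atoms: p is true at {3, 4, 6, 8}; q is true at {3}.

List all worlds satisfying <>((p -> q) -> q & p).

{2, 3, 4, 6, 7}

2: successors {3}; (p -> q) -> q & p there: 3:T. ✓
3: successors {4}; (p -> q) -> q & p there: 4:T. ✓
4: successors {6}; (p -> q) -> q & p there: 6:T. ✓
6: successors {7, 8}; (p -> q) -> q & p there: 7:F, 8:T. ✓
7: successors {8}; (p -> q) -> q & p there: 8:T. ✓
8: successors {2}; (p -> q) -> q & p there: 2:F. ✗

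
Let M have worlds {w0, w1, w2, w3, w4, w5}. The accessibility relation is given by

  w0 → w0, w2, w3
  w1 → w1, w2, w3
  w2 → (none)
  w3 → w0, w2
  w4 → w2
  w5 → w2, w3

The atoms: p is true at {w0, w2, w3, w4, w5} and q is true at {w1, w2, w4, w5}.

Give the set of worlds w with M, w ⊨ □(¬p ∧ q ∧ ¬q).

w0: successors {w0, w2, w3}; ¬p ∧ q ∧ ¬q there: w0:F, w2:F, w3:F. ✗
w1: successors {w1, w2, w3}; ¬p ∧ q ∧ ¬q there: w1:F, w2:F, w3:F. ✗
w2: no successors, so □(¬p ∧ q ∧ ¬q) holds vacuously. ✓
w3: successors {w0, w2}; ¬p ∧ q ∧ ¬q there: w0:F, w2:F. ✗
w4: successors {w2}; ¬p ∧ q ∧ ¬q there: w2:F. ✗
w5: successors {w2, w3}; ¬p ∧ q ∧ ¬q there: w2:F, w3:F. ✗

{w2}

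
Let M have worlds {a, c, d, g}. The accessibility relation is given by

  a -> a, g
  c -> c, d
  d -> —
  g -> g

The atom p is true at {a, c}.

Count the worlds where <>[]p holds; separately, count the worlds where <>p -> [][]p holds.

For <>[]p:
a: successors {a, g}; []p there: a:F, g:F. ✗
c: successors {c, d}; []p there: c:F, d:T. ✓
d: no successors, so <>[]p fails. ✗
g: successors {g}; []p there: g:F. ✗
— 1 world.
For <>p -> [][]p:
a: <>p is T, [][]p is F. ✗
c: <>p is T, [][]p is F. ✗
d: <>p is F, [][]p is T. ✓
g: <>p is F, [][]p is F. ✓
— 2 worlds.

1 and 2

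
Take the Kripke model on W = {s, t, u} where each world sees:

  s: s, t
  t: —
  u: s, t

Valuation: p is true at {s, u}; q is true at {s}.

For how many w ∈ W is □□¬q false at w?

2

s: successors {s, t}; □¬q there: s:F, t:T. ✗
t: no successors, so □□¬q holds vacuously. ✓
u: successors {s, t}; □¬q there: s:F, t:T. ✗
Satisfying worlds: {t}.
So □□¬q fails at the other 2 worlds.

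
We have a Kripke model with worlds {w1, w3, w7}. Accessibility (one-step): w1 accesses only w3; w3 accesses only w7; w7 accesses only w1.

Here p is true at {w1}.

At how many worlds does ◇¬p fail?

1

w1: successors {w3}; ¬p there: w3:T. ✓
w3: successors {w7}; ¬p there: w7:T. ✓
w7: successors {w1}; ¬p there: w1:F. ✗
Satisfying worlds: {w1, w3}.
So ◇¬p fails at the other 1 world.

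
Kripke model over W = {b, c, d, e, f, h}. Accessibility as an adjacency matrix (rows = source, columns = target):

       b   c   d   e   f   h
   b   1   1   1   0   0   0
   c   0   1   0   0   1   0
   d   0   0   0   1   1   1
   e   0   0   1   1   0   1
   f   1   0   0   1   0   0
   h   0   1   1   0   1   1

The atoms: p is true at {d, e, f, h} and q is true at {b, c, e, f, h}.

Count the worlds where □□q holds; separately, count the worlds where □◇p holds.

For □□q:
b: successors {b, c, d}; □q there: b:F, c:T, d:T. ✗
c: successors {c, f}; □q there: c:T, f:T. ✓
d: successors {e, f, h}; □q there: e:F, f:T, h:F. ✗
e: successors {d, e, h}; □q there: d:T, e:F, h:F. ✗
f: successors {b, e}; □q there: b:F, e:F. ✗
h: successors {c, d, f, h}; □q there: c:T, d:T, f:T, h:F. ✗
— 1 world.
For □◇p:
b: successors {b, c, d}; ◇p there: b:T, c:T, d:T. ✓
c: successors {c, f}; ◇p there: c:T, f:T. ✓
d: successors {e, f, h}; ◇p there: e:T, f:T, h:T. ✓
e: successors {d, e, h}; ◇p there: d:T, e:T, h:T. ✓
f: successors {b, e}; ◇p there: b:T, e:T. ✓
h: successors {c, d, f, h}; ◇p there: c:T, d:T, f:T, h:T. ✓
— 6 worlds.

1 and 6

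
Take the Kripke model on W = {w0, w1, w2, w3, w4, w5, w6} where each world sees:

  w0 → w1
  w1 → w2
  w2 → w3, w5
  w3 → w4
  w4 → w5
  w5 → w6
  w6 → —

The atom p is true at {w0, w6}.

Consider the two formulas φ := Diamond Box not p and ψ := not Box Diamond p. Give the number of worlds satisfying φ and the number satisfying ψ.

For Diamond Box not p:
w0: successors {w1}; Box not p there: w1:T. ✓
w1: successors {w2}; Box not p there: w2:T. ✓
w2: successors {w3, w5}; Box not p there: w3:T, w5:F. ✓
w3: successors {w4}; Box not p there: w4:T. ✓
w4: successors {w5}; Box not p there: w5:F. ✗
w5: successors {w6}; Box not p there: w6:T. ✓
w6: no successors, so Diamond Box not p fails. ✗
— 5 worlds.
For not Box Diamond p:
w0: Box Diamond p is F. ✓
w1: Box Diamond p is F. ✓
w2: Box Diamond p is F. ✓
w3: Box Diamond p is F. ✓
w4: Box Diamond p is T. ✗
w5: Box Diamond p is F. ✓
w6: Box Diamond p is T. ✗
— 5 worlds.

5 and 5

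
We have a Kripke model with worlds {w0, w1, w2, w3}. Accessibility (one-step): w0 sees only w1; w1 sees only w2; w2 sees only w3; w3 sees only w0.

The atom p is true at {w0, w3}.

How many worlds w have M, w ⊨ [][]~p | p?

w0: [][]~p is T, p is T. ✓
w1: [][]~p is F, p is F. ✗
w2: [][]~p is F, p is F. ✗
w3: [][]~p is T, p is T. ✓
Satisfying worlds: {w0, w3}.

2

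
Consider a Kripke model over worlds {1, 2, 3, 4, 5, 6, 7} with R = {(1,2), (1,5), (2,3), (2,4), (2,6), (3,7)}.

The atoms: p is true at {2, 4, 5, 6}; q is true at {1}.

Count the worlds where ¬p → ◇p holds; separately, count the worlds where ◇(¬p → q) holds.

5 and 2

For ¬p → ◇p:
1: ¬p is T, ◇p is T. ✓
2: ¬p is F, ◇p is T. ✓
3: ¬p is T, ◇p is F. ✗
4: ¬p is F, ◇p is F. ✓
5: ¬p is F, ◇p is F. ✓
6: ¬p is F, ◇p is F. ✓
7: ¬p is T, ◇p is F. ✗
— 5 worlds.
For ◇(¬p → q):
1: successors {2, 5}; ¬p → q there: 2:T, 5:T. ✓
2: successors {3, 4, 6}; ¬p → q there: 3:F, 4:T, 6:T. ✓
3: successors {7}; ¬p → q there: 7:F. ✗
4: no successors, so ◇(¬p → q) fails. ✗
5: no successors, so ◇(¬p → q) fails. ✗
6: no successors, so ◇(¬p → q) fails. ✗
7: no successors, so ◇(¬p → q) fails. ✗
— 2 worlds.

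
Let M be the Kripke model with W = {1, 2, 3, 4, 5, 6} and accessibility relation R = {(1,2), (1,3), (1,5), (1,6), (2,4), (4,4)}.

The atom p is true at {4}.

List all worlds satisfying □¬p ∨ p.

1: □¬p is T, p is F. ✓
2: □¬p is F, p is F. ✗
3: □¬p is T, p is F. ✓
4: □¬p is F, p is T. ✓
5: □¬p is T, p is F. ✓
6: □¬p is T, p is F. ✓

{1, 3, 4, 5, 6}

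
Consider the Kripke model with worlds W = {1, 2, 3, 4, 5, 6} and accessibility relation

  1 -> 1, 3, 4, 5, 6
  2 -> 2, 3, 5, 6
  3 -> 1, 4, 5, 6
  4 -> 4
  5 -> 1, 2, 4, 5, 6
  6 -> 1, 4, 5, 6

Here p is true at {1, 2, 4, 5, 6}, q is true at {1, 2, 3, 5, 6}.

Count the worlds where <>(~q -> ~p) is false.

1

1: successors {1, 3, 4, 5, 6}; ~q -> ~p there: 1:T, 3:T, 4:F, 5:T, 6:T. ✓
2: successors {2, 3, 5, 6}; ~q -> ~p there: 2:T, 3:T, 5:T, 6:T. ✓
3: successors {1, 4, 5, 6}; ~q -> ~p there: 1:T, 4:F, 5:T, 6:T. ✓
4: successors {4}; ~q -> ~p there: 4:F. ✗
5: successors {1, 2, 4, 5, 6}; ~q -> ~p there: 1:T, 2:T, 4:F, 5:T, 6:T. ✓
6: successors {1, 4, 5, 6}; ~q -> ~p there: 1:T, 4:F, 5:T, 6:T. ✓
Satisfying worlds: {1, 2, 3, 5, 6}.
So <>(~q -> ~p) fails at the other 1 world.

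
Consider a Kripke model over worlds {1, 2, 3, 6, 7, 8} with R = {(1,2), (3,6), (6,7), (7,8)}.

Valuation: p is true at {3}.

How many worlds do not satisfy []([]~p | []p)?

1: successors {2}; []~p | []p there: 2:T. ✓
2: no successors, so []([]~p | []p) holds vacuously. ✓
3: successors {6}; []~p | []p there: 6:T. ✓
6: successors {7}; []~p | []p there: 7:T. ✓
7: successors {8}; []~p | []p there: 8:T. ✓
8: no successors, so []([]~p | []p) holds vacuously. ✓
Satisfying worlds: {1, 2, 3, 6, 7, 8}.
So []([]~p | []p) fails at the other 0 worlds.

0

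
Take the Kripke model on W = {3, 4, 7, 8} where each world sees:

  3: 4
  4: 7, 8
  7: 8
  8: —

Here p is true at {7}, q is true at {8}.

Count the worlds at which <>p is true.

3: successors {4}; p there: 4:F. ✗
4: successors {7, 8}; p there: 7:T, 8:F. ✓
7: successors {8}; p there: 8:F. ✗
8: no successors, so <>p fails. ✗
Satisfying worlds: {4}.

1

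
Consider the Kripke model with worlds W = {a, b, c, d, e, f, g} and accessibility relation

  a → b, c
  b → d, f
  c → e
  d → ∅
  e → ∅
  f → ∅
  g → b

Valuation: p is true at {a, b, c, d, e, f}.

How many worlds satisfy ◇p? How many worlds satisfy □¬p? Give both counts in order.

For ◇p:
a: successors {b, c}; p there: b:T, c:T. ✓
b: successors {d, f}; p there: d:T, f:T. ✓
c: successors {e}; p there: e:T. ✓
d: no successors, so ◇p fails. ✗
e: no successors, so ◇p fails. ✗
f: no successors, so ◇p fails. ✗
g: successors {b}; p there: b:T. ✓
— 4 worlds.
For □¬p:
a: successors {b, c}; ¬p there: b:F, c:F. ✗
b: successors {d, f}; ¬p there: d:F, f:F. ✗
c: successors {e}; ¬p there: e:F. ✗
d: no successors, so □¬p holds vacuously. ✓
e: no successors, so □¬p holds vacuously. ✓
f: no successors, so □¬p holds vacuously. ✓
g: successors {b}; ¬p there: b:F. ✗
— 3 worlds.

4 and 3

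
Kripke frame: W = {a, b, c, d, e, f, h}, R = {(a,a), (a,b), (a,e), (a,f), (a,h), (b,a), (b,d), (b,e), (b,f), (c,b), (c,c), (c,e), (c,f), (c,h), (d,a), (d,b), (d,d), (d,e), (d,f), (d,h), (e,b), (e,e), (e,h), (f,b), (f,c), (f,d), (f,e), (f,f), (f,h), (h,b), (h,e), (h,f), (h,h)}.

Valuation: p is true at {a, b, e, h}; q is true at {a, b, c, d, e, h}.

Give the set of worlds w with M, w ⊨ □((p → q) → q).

a: successors {a, b, e, f, h}; (p → q) → q there: a:T, b:T, e:T, f:F, h:T. ✗
b: successors {a, d, e, f}; (p → q) → q there: a:T, d:T, e:T, f:F. ✗
c: successors {b, c, e, f, h}; (p → q) → q there: b:T, c:T, e:T, f:F, h:T. ✗
d: successors {a, b, d, e, f, h}; (p → q) → q there: a:T, b:T, d:T, e:T, f:F, h:T. ✗
e: successors {b, e, h}; (p → q) → q there: b:T, e:T, h:T. ✓
f: successors {b, c, d, e, f, h}; (p → q) → q there: b:T, c:T, d:T, e:T, f:F, h:T. ✗
h: successors {b, e, f, h}; (p → q) → q there: b:T, e:T, f:F, h:T. ✗

{e}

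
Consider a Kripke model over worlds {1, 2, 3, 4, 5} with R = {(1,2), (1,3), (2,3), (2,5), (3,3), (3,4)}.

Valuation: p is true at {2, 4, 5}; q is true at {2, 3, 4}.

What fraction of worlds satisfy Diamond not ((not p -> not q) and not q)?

3/5

1: successors {2, 3}; not ((not p -> not q) and not q) there: 2:T, 3:T. ✓
2: successors {3, 5}; not ((not p -> not q) and not q) there: 3:T, 5:F. ✓
3: successors {3, 4}; not ((not p -> not q) and not q) there: 3:T, 4:T. ✓
4: no successors, so Diamond not ((not p -> not q) and not q) fails. ✗
5: no successors, so Diamond not ((not p -> not q) and not q) fails. ✗
That's 3 of 5 worlds, so 3/5.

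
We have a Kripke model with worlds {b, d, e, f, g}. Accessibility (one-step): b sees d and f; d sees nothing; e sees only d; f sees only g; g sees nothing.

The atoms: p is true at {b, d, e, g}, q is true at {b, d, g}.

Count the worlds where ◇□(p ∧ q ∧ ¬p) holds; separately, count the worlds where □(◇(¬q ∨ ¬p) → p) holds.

3 and 5

For ◇□(p ∧ q ∧ ¬p):
b: successors {d, f}; □(p ∧ q ∧ ¬p) there: d:T, f:F. ✓
d: no successors, so ◇□(p ∧ q ∧ ¬p) fails. ✗
e: successors {d}; □(p ∧ q ∧ ¬p) there: d:T. ✓
f: successors {g}; □(p ∧ q ∧ ¬p) there: g:T. ✓
g: no successors, so ◇□(p ∧ q ∧ ¬p) fails. ✗
— 3 worlds.
For □(◇(¬q ∨ ¬p) → p):
b: successors {d, f}; ◇(¬q ∨ ¬p) → p there: d:T, f:T. ✓
d: no successors, so □(◇(¬q ∨ ¬p) → p) holds vacuously. ✓
e: successors {d}; ◇(¬q ∨ ¬p) → p there: d:T. ✓
f: successors {g}; ◇(¬q ∨ ¬p) → p there: g:T. ✓
g: no successors, so □(◇(¬q ∨ ¬p) → p) holds vacuously. ✓
— 5 worlds.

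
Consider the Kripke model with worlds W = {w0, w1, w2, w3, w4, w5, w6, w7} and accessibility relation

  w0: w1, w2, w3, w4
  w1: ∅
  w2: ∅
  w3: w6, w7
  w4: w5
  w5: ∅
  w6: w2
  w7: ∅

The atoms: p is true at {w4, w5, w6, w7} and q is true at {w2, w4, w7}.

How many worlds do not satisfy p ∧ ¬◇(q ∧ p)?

4

w0: p is F, ¬◇(q ∧ p) is F. ✗
w1: p is F, ¬◇(q ∧ p) is T. ✗
w2: p is F, ¬◇(q ∧ p) is T. ✗
w3: p is F, ¬◇(q ∧ p) is F. ✗
w4: p is T, ¬◇(q ∧ p) is T. ✓
w5: p is T, ¬◇(q ∧ p) is T. ✓
w6: p is T, ¬◇(q ∧ p) is T. ✓
w7: p is T, ¬◇(q ∧ p) is T. ✓
Satisfying worlds: {w4, w5, w6, w7}.
So p ∧ ¬◇(q ∧ p) fails at the other 4 worlds.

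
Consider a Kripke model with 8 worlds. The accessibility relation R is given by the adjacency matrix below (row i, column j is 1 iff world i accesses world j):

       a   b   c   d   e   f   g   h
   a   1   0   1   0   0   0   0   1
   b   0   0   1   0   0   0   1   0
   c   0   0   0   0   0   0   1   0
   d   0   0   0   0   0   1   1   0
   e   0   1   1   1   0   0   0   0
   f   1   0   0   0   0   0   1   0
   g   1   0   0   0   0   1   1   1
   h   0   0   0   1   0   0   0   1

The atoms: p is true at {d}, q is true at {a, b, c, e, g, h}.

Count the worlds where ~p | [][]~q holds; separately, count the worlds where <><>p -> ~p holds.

For ~p | [][]~q:
a: ~p is T, [][]~q is F. ✓
b: ~p is T, [][]~q is F. ✓
c: ~p is T, [][]~q is F. ✓
d: ~p is F, [][]~q is F. ✗
e: ~p is T, [][]~q is F. ✓
f: ~p is T, [][]~q is F. ✓
g: ~p is T, [][]~q is F. ✓
h: ~p is T, [][]~q is F. ✓
— 7 worlds.
For <><>p -> ~p:
a: <><>p is T, ~p is T. ✓
b: <><>p is F, ~p is T. ✓
c: <><>p is F, ~p is T. ✓
d: <><>p is F, ~p is F. ✓
e: <><>p is F, ~p is T. ✓
f: <><>p is F, ~p is T. ✓
g: <><>p is T, ~p is T. ✓
h: <><>p is T, ~p is T. ✓
— 8 worlds.

7 and 8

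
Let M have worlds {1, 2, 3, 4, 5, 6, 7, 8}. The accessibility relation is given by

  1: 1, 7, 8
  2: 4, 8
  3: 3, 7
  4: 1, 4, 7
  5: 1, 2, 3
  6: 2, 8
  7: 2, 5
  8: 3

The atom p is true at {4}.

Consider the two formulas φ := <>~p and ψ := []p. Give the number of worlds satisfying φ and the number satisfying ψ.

For <>~p:
1: successors {1, 7, 8}; ~p there: 1:T, 7:T, 8:T. ✓
2: successors {4, 8}; ~p there: 4:F, 8:T. ✓
3: successors {3, 7}; ~p there: 3:T, 7:T. ✓
4: successors {1, 4, 7}; ~p there: 1:T, 4:F, 7:T. ✓
5: successors {1, 2, 3}; ~p there: 1:T, 2:T, 3:T. ✓
6: successors {2, 8}; ~p there: 2:T, 8:T. ✓
7: successors {2, 5}; ~p there: 2:T, 5:T. ✓
8: successors {3}; ~p there: 3:T. ✓
— 8 worlds.
For []p:
1: successors {1, 7, 8}; p there: 1:F, 7:F, 8:F. ✗
2: successors {4, 8}; p there: 4:T, 8:F. ✗
3: successors {3, 7}; p there: 3:F, 7:F. ✗
4: successors {1, 4, 7}; p there: 1:F, 4:T, 7:F. ✗
5: successors {1, 2, 3}; p there: 1:F, 2:F, 3:F. ✗
6: successors {2, 8}; p there: 2:F, 8:F. ✗
7: successors {2, 5}; p there: 2:F, 5:F. ✗
8: successors {3}; p there: 3:F. ✗
— 0 worlds.

8 and 0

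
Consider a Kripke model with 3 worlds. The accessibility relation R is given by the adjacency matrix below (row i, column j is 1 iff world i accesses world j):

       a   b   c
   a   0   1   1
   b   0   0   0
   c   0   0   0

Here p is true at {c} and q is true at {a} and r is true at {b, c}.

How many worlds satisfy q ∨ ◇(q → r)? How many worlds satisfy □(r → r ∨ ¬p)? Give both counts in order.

For q ∨ ◇(q → r):
a: q is T, ◇(q → r) is T. ✓
b: q is F, ◇(q → r) is F. ✗
c: q is F, ◇(q → r) is F. ✗
— 1 world.
For □(r → r ∨ ¬p):
a: successors {b, c}; r → r ∨ ¬p there: b:T, c:T. ✓
b: no successors, so □(r → r ∨ ¬p) holds vacuously. ✓
c: no successors, so □(r → r ∨ ¬p) holds vacuously. ✓
— 3 worlds.

1 and 3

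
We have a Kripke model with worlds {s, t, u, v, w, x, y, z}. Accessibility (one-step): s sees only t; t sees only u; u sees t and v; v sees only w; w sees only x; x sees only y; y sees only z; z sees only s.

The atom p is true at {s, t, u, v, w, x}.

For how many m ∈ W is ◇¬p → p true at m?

7

s: ◇¬p is F, p is T. ✓
t: ◇¬p is F, p is T. ✓
u: ◇¬p is F, p is T. ✓
v: ◇¬p is F, p is T. ✓
w: ◇¬p is F, p is T. ✓
x: ◇¬p is T, p is T. ✓
y: ◇¬p is T, p is F. ✗
z: ◇¬p is F, p is F. ✓
Satisfying worlds: {s, t, u, v, w, x, z}.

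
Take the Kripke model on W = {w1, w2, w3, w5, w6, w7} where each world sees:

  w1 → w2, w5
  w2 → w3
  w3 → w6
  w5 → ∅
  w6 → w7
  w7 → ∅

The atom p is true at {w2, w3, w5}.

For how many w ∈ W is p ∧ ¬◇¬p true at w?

w1: p is F, ¬◇¬p is T. ✗
w2: p is T, ¬◇¬p is T. ✓
w3: p is T, ¬◇¬p is F. ✗
w5: p is T, ¬◇¬p is T. ✓
w6: p is F, ¬◇¬p is F. ✗
w7: p is F, ¬◇¬p is T. ✗
Satisfying worlds: {w2, w5}.

2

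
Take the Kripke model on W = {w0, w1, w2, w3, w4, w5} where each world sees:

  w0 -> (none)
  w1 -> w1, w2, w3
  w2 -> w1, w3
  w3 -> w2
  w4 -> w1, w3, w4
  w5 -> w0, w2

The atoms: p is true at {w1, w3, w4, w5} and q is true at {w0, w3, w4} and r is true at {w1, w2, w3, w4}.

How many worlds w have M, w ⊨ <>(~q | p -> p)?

4

w0: no successors, so <>(~q | p -> p) fails. ✗
w1: successors {w1, w2, w3}; ~q | p -> p there: w1:T, w2:F, w3:T. ✓
w2: successors {w1, w3}; ~q | p -> p there: w1:T, w3:T. ✓
w3: successors {w2}; ~q | p -> p there: w2:F. ✗
w4: successors {w1, w3, w4}; ~q | p -> p there: w1:T, w3:T, w4:T. ✓
w5: successors {w0, w2}; ~q | p -> p there: w0:T, w2:F. ✓
Satisfying worlds: {w1, w2, w4, w5}.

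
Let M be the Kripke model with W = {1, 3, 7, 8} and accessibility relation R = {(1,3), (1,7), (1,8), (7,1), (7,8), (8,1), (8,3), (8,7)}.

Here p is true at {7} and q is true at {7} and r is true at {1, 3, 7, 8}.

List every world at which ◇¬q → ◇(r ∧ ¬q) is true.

1: ◇¬q is T, ◇(r ∧ ¬q) is T. ✓
3: ◇¬q is F, ◇(r ∧ ¬q) is F. ✓
7: ◇¬q is T, ◇(r ∧ ¬q) is T. ✓
8: ◇¬q is T, ◇(r ∧ ¬q) is T. ✓

{1, 3, 7, 8}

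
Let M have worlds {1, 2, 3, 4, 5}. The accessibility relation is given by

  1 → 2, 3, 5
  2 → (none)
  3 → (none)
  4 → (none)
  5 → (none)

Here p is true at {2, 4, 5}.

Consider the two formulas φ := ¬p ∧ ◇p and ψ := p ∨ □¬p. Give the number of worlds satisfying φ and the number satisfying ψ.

1 and 4

For ¬p ∧ ◇p:
1: ¬p is T, ◇p is T. ✓
2: ¬p is F, ◇p is F. ✗
3: ¬p is T, ◇p is F. ✗
4: ¬p is F, ◇p is F. ✗
5: ¬p is F, ◇p is F. ✗
— 1 world.
For p ∨ □¬p:
1: p is F, □¬p is F. ✗
2: p is T, □¬p is T. ✓
3: p is F, □¬p is T. ✓
4: p is T, □¬p is T. ✓
5: p is T, □¬p is T. ✓
— 4 worlds.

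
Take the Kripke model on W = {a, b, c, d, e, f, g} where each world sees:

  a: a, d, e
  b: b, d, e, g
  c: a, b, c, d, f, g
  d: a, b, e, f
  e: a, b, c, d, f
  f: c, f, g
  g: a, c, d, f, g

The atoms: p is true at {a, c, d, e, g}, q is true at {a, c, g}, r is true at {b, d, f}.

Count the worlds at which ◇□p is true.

a: successors {a, d, e}; □p there: a:T, d:F, e:F. ✓
b: successors {b, d, e, g}; □p there: b:F, d:F, e:F, g:F. ✗
c: successors {a, b, c, d, f, g}; □p there: a:T, b:F, c:F, d:F, f:F, g:F. ✓
d: successors {a, b, e, f}; □p there: a:T, b:F, e:F, f:F. ✓
e: successors {a, b, c, d, f}; □p there: a:T, b:F, c:F, d:F, f:F. ✓
f: successors {c, f, g}; □p there: c:F, f:F, g:F. ✗
g: successors {a, c, d, f, g}; □p there: a:T, c:F, d:F, f:F, g:F. ✓
Satisfying worlds: {a, c, d, e, g}.

5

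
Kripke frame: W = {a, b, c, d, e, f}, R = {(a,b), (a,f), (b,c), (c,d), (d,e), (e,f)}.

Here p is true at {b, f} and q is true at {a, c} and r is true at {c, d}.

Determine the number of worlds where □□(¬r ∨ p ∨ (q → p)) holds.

5

a: successors {b, f}; □(¬r ∨ p ∨ (q → p)) there: b:F, f:T. ✗
b: successors {c}; □(¬r ∨ p ∨ (q → p)) there: c:T. ✓
c: successors {d}; □(¬r ∨ p ∨ (q → p)) there: d:T. ✓
d: successors {e}; □(¬r ∨ p ∨ (q → p)) there: e:T. ✓
e: successors {f}; □(¬r ∨ p ∨ (q → p)) there: f:T. ✓
f: no successors, so □□(¬r ∨ p ∨ (q → p)) holds vacuously. ✓
Satisfying worlds: {b, c, d, e, f}.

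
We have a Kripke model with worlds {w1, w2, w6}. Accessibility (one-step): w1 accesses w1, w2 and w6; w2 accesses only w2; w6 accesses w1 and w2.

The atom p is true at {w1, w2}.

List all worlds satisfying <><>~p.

{w1, w6}

w1: successors {w1, w2, w6}; <>~p there: w1:T, w2:F, w6:F. ✓
w2: successors {w2}; <>~p there: w2:F. ✗
w6: successors {w1, w2}; <>~p there: w1:T, w2:F. ✓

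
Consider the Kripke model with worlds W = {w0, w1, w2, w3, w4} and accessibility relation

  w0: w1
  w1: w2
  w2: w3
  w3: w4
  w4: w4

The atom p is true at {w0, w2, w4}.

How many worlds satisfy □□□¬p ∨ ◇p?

4

w0: □□□¬p is T, ◇p is F. ✓
w1: □□□¬p is F, ◇p is T. ✓
w2: □□□¬p is F, ◇p is F. ✗
w3: □□□¬p is F, ◇p is T. ✓
w4: □□□¬p is F, ◇p is T. ✓
Satisfying worlds: {w0, w1, w3, w4}.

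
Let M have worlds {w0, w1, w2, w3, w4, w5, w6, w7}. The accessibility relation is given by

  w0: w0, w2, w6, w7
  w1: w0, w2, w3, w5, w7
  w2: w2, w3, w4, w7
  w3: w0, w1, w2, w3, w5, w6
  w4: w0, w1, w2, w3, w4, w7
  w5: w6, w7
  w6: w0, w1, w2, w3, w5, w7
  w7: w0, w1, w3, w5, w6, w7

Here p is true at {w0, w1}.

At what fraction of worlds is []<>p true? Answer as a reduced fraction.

1/8

w0: successors {w0, w2, w6, w7}; <>p there: w0:T, w2:F, w6:T, w7:T. ✗
w1: successors {w0, w2, w3, w5, w7}; <>p there: w0:T, w2:F, w3:T, w5:F, w7:T. ✗
w2: successors {w2, w3, w4, w7}; <>p there: w2:F, w3:T, w4:T, w7:T. ✗
w3: successors {w0, w1, w2, w3, w5, w6}; <>p there: w0:T, w1:T, w2:F, w3:T, w5:F, w6:T. ✗
w4: successors {w0, w1, w2, w3, w4, w7}; <>p there: w0:T, w1:T, w2:F, w3:T, w4:T, w7:T. ✗
w5: successors {w6, w7}; <>p there: w6:T, w7:T. ✓
w6: successors {w0, w1, w2, w3, w5, w7}; <>p there: w0:T, w1:T, w2:F, w3:T, w5:F, w7:T. ✗
w7: successors {w0, w1, w3, w5, w6, w7}; <>p there: w0:T, w1:T, w3:T, w5:F, w6:T, w7:T. ✗
That's 1 of 8 worlds, so 1/8.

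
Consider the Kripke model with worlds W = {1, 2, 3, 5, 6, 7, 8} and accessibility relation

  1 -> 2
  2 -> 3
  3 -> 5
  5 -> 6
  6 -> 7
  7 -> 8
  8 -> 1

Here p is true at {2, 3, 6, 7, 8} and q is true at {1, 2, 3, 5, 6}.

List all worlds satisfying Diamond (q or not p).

{1, 2, 3, 5, 8}

1: successors {2}; q or not p there: 2:T. ✓
2: successors {3}; q or not p there: 3:T. ✓
3: successors {5}; q or not p there: 5:T. ✓
5: successors {6}; q or not p there: 6:T. ✓
6: successors {7}; q or not p there: 7:F. ✗
7: successors {8}; q or not p there: 8:F. ✗
8: successors {1}; q or not p there: 1:T. ✓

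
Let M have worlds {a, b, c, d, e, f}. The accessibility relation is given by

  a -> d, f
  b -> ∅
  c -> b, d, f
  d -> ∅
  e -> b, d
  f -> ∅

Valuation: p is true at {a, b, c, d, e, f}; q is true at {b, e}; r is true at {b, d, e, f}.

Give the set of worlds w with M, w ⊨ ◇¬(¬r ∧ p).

a: successors {d, f}; ¬(¬r ∧ p) there: d:T, f:T. ✓
b: no successors, so ◇¬(¬r ∧ p) fails. ✗
c: successors {b, d, f}; ¬(¬r ∧ p) there: b:T, d:T, f:T. ✓
d: no successors, so ◇¬(¬r ∧ p) fails. ✗
e: successors {b, d}; ¬(¬r ∧ p) there: b:T, d:T. ✓
f: no successors, so ◇¬(¬r ∧ p) fails. ✗

{a, c, e}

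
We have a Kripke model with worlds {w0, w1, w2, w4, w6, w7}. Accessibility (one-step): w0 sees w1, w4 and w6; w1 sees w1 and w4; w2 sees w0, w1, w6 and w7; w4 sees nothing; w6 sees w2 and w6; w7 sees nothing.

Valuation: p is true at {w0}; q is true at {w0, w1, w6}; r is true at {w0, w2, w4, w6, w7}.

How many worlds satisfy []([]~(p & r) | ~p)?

w0: successors {w1, w4, w6}; []~(p & r) | ~p there: w1:T, w4:T, w6:T. ✓
w1: successors {w1, w4}; []~(p & r) | ~p there: w1:T, w4:T. ✓
w2: successors {w0, w1, w6, w7}; []~(p & r) | ~p there: w0:T, w1:T, w6:T, w7:T. ✓
w4: no successors, so []([]~(p & r) | ~p) holds vacuously. ✓
w6: successors {w2, w6}; []~(p & r) | ~p there: w2:T, w6:T. ✓
w7: no successors, so []([]~(p & r) | ~p) holds vacuously. ✓
Satisfying worlds: {w0, w1, w2, w4, w6, w7}.

6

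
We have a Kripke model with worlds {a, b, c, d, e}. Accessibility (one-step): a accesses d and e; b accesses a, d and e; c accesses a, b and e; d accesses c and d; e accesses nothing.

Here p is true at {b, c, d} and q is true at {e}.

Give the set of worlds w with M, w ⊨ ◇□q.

a: successors {d, e}; □q there: d:F, e:T. ✓
b: successors {a, d, e}; □q there: a:F, d:F, e:T. ✓
c: successors {a, b, e}; □q there: a:F, b:F, e:T. ✓
d: successors {c, d}; □q there: c:F, d:F. ✗
e: no successors, so ◇□q fails. ✗

{a, b, c}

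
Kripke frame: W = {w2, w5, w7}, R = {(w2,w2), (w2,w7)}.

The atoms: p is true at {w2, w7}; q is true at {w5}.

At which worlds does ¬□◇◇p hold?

{w2}

w2: □◇◇p is F. ✓
w5: □◇◇p is T. ✗
w7: □◇◇p is T. ✗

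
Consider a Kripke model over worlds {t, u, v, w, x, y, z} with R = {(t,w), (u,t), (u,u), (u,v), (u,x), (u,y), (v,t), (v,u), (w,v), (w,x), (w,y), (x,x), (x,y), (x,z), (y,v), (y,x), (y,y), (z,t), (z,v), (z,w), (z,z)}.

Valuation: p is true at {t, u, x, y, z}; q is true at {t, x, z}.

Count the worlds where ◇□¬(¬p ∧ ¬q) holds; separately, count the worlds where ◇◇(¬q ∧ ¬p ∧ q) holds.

5 and 0

For ◇□¬(¬p ∧ ¬q):
t: successors {w}; □¬(¬p ∧ ¬q) there: w:F. ✗
u: successors {t, u, v, x, y}; □¬(¬p ∧ ¬q) there: t:F, u:F, v:T, x:T, y:F. ✓
v: successors {t, u}; □¬(¬p ∧ ¬q) there: t:F, u:F. ✗
w: successors {v, x, y}; □¬(¬p ∧ ¬q) there: v:T, x:T, y:F. ✓
x: successors {x, y, z}; □¬(¬p ∧ ¬q) there: x:T, y:F, z:F. ✓
y: successors {v, x, y}; □¬(¬p ∧ ¬q) there: v:T, x:T, y:F. ✓
z: successors {t, v, w, z}; □¬(¬p ∧ ¬q) there: t:F, v:T, w:F, z:F. ✓
— 5 worlds.
For ◇◇(¬q ∧ ¬p ∧ q):
t: successors {w}; ◇(¬q ∧ ¬p ∧ q) there: w:F. ✗
u: successors {t, u, v, x, y}; ◇(¬q ∧ ¬p ∧ q) there: t:F, u:F, v:F, x:F, y:F. ✗
v: successors {t, u}; ◇(¬q ∧ ¬p ∧ q) there: t:F, u:F. ✗
w: successors {v, x, y}; ◇(¬q ∧ ¬p ∧ q) there: v:F, x:F, y:F. ✗
x: successors {x, y, z}; ◇(¬q ∧ ¬p ∧ q) there: x:F, y:F, z:F. ✗
y: successors {v, x, y}; ◇(¬q ∧ ¬p ∧ q) there: v:F, x:F, y:F. ✗
z: successors {t, v, w, z}; ◇(¬q ∧ ¬p ∧ q) there: t:F, v:F, w:F, z:F. ✗
— 0 worlds.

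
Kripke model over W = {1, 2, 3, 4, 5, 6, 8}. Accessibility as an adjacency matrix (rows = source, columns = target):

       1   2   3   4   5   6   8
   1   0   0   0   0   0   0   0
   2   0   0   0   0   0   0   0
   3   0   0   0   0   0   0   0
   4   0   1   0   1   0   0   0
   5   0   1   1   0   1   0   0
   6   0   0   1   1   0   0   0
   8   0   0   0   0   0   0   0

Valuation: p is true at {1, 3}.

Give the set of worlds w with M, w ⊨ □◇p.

1: no successors, so □◇p holds vacuously. ✓
2: no successors, so □◇p holds vacuously. ✓
3: no successors, so □◇p holds vacuously. ✓
4: successors {2, 4}; ◇p there: 2:F, 4:F. ✗
5: successors {2, 3, 5}; ◇p there: 2:F, 3:F, 5:T. ✗
6: successors {3, 4}; ◇p there: 3:F, 4:F. ✗
8: no successors, so □◇p holds vacuously. ✓

{1, 2, 3, 8}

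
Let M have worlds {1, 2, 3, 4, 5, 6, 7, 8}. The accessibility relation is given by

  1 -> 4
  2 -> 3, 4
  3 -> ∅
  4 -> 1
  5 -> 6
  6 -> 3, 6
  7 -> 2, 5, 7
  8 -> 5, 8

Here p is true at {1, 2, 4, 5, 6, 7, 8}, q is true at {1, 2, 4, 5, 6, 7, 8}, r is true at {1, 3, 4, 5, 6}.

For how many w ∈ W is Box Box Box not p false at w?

1: successors {4}; Box Box not p there: 4:F. ✗
2: successors {3, 4}; Box Box not p there: 3:T, 4:F. ✗
3: no successors, so Box Box Box not p holds vacuously. ✓
4: successors {1}; Box Box not p there: 1:F. ✗
5: successors {6}; Box Box not p there: 6:F. ✗
6: successors {3, 6}; Box Box not p there: 3:T, 6:F. ✗
7: successors {2, 5, 7}; Box Box not p there: 2:F, 5:F, 7:F. ✗
8: successors {5, 8}; Box Box not p there: 5:F, 8:F. ✗
Satisfying worlds: {3}.
So Box Box Box not p fails at the other 7 worlds.

7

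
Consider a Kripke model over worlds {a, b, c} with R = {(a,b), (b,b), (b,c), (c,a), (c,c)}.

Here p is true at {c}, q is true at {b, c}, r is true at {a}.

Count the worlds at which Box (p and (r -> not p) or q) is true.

a: successors {b}; p and (r -> not p) or q there: b:T. ✓
b: successors {b, c}; p and (r -> not p) or q there: b:T, c:T. ✓
c: successors {a, c}; p and (r -> not p) or q there: a:F, c:T. ✗
Satisfying worlds: {a, b}.

2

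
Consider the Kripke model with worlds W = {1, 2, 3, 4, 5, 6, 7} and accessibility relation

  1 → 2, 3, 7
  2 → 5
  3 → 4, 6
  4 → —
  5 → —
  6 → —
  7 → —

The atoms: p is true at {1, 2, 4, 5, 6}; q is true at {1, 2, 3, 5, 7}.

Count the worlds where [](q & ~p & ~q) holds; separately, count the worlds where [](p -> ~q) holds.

For [](q & ~p & ~q):
1: successors {2, 3, 7}; q & ~p & ~q there: 2:F, 3:F, 7:F. ✗
2: successors {5}; q & ~p & ~q there: 5:F. ✗
3: successors {4, 6}; q & ~p & ~q there: 4:F, 6:F. ✗
4: no successors, so [](q & ~p & ~q) holds vacuously. ✓
5: no successors, so [](q & ~p & ~q) holds vacuously. ✓
6: no successors, so [](q & ~p & ~q) holds vacuously. ✓
7: no successors, so [](q & ~p & ~q) holds vacuously. ✓
— 4 worlds.
For [](p -> ~q):
1: successors {2, 3, 7}; p -> ~q there: 2:F, 3:T, 7:T. ✗
2: successors {5}; p -> ~q there: 5:F. ✗
3: successors {4, 6}; p -> ~q there: 4:T, 6:T. ✓
4: no successors, so [](p -> ~q) holds vacuously. ✓
5: no successors, so [](p -> ~q) holds vacuously. ✓
6: no successors, so [](p -> ~q) holds vacuously. ✓
7: no successors, so [](p -> ~q) holds vacuously. ✓
— 5 worlds.

4 and 5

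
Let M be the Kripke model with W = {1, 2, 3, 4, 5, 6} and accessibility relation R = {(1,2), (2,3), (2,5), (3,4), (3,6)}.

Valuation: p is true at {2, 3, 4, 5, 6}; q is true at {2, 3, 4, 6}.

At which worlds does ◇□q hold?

{2, 3}

1: successors {2}; □q there: 2:F. ✗
2: successors {3, 5}; □q there: 3:T, 5:T. ✓
3: successors {4, 6}; □q there: 4:T, 6:T. ✓
4: no successors, so ◇□q fails. ✗
5: no successors, so ◇□q fails. ✗
6: no successors, so ◇□q fails. ✗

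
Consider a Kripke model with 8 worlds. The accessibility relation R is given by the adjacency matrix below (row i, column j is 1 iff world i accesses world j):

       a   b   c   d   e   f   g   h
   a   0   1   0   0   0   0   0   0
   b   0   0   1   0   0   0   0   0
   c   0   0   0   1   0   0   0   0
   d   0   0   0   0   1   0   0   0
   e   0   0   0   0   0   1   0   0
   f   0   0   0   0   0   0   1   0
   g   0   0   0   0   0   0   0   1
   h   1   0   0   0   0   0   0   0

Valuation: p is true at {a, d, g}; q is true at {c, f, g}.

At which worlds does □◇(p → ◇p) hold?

a: successors {b}; ◇(p → ◇p) there: b:T. ✓
b: successors {c}; ◇(p → ◇p) there: c:F. ✗
c: successors {d}; ◇(p → ◇p) there: d:T. ✓
d: successors {e}; ◇(p → ◇p) there: e:T. ✓
e: successors {f}; ◇(p → ◇p) there: f:F. ✗
f: successors {g}; ◇(p → ◇p) there: g:T. ✓
g: successors {h}; ◇(p → ◇p) there: h:F. ✗
h: successors {a}; ◇(p → ◇p) there: a:T. ✓

{a, c, d, f, h}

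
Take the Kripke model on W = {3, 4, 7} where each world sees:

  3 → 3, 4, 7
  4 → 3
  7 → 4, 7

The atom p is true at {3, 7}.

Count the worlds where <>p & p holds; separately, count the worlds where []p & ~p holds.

For <>p & p:
3: <>p is T, p is T. ✓
4: <>p is T, p is F. ✗
7: <>p is T, p is T. ✓
— 2 worlds.
For []p & ~p:
3: []p is F, ~p is F. ✗
4: []p is T, ~p is T. ✓
7: []p is F, ~p is F. ✗
— 1 world.

2 and 1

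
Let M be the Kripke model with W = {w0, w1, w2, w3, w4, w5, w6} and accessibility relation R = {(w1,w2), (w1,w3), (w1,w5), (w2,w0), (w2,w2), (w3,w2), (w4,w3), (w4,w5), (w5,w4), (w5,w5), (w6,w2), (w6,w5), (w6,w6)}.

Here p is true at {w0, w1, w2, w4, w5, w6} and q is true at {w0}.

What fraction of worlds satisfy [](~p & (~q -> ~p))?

1/7

w0: no successors, so [](~p & (~q -> ~p)) holds vacuously. ✓
w1: successors {w2, w3, w5}; ~p & (~q -> ~p) there: w2:F, w3:T, w5:F. ✗
w2: successors {w0, w2}; ~p & (~q -> ~p) there: w0:F, w2:F. ✗
w3: successors {w2}; ~p & (~q -> ~p) there: w2:F. ✗
w4: successors {w3, w5}; ~p & (~q -> ~p) there: w3:T, w5:F. ✗
w5: successors {w4, w5}; ~p & (~q -> ~p) there: w4:F, w5:F. ✗
w6: successors {w2, w5, w6}; ~p & (~q -> ~p) there: w2:F, w5:F, w6:F. ✗
That's 1 of 7 worlds, so 1/7.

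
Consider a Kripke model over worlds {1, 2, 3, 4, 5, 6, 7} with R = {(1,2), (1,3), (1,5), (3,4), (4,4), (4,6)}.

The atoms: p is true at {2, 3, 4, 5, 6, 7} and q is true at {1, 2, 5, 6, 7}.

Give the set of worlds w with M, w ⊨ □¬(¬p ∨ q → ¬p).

{2, 5, 6, 7}

1: successors {2, 3, 5}; ¬(¬p ∨ q → ¬p) there: 2:T, 3:F, 5:T. ✗
2: no successors, so □¬(¬p ∨ q → ¬p) holds vacuously. ✓
3: successors {4}; ¬(¬p ∨ q → ¬p) there: 4:F. ✗
4: successors {4, 6}; ¬(¬p ∨ q → ¬p) there: 4:F, 6:T. ✗
5: no successors, so □¬(¬p ∨ q → ¬p) holds vacuously. ✓
6: no successors, so □¬(¬p ∨ q → ¬p) holds vacuously. ✓
7: no successors, so □¬(¬p ∨ q → ¬p) holds vacuously. ✓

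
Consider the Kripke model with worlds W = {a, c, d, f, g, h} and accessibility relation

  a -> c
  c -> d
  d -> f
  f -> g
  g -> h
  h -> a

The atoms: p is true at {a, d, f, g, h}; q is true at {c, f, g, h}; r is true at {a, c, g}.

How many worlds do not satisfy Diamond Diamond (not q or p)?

a: successors {c}; Diamond (not q or p) there: c:T. ✓
c: successors {d}; Diamond (not q or p) there: d:T. ✓
d: successors {f}; Diamond (not q or p) there: f:T. ✓
f: successors {g}; Diamond (not q or p) there: g:T. ✓
g: successors {h}; Diamond (not q or p) there: h:T. ✓
h: successors {a}; Diamond (not q or p) there: a:F. ✗
Satisfying worlds: {a, c, d, f, g}.
So Diamond Diamond (not q or p) fails at the other 1 world.

1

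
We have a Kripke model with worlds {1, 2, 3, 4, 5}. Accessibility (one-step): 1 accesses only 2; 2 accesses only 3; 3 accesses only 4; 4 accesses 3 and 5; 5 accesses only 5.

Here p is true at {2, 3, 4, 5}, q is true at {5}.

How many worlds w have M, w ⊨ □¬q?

3

1: successors {2}; ¬q there: 2:T. ✓
2: successors {3}; ¬q there: 3:T. ✓
3: successors {4}; ¬q there: 4:T. ✓
4: successors {3, 5}; ¬q there: 3:T, 5:F. ✗
5: successors {5}; ¬q there: 5:F. ✗
Satisfying worlds: {1, 2, 3}.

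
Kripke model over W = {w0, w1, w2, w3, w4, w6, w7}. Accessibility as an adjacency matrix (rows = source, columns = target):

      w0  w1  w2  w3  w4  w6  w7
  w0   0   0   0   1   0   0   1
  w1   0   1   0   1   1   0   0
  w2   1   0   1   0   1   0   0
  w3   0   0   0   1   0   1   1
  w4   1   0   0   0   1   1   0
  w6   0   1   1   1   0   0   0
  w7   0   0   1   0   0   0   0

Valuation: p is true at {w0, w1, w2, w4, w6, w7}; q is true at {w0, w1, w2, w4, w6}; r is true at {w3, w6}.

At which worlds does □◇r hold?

w0: successors {w3, w7}; ◇r there: w3:T, w7:F. ✗
w1: successors {w1, w3, w4}; ◇r there: w1:T, w3:T, w4:T. ✓
w2: successors {w0, w2, w4}; ◇r there: w0:T, w2:F, w4:T. ✗
w3: successors {w3, w6, w7}; ◇r there: w3:T, w6:T, w7:F. ✗
w4: successors {w0, w4, w6}; ◇r there: w0:T, w4:T, w6:T. ✓
w6: successors {w1, w2, w3}; ◇r there: w1:T, w2:F, w3:T. ✗
w7: successors {w2}; ◇r there: w2:F. ✗

{w1, w4}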